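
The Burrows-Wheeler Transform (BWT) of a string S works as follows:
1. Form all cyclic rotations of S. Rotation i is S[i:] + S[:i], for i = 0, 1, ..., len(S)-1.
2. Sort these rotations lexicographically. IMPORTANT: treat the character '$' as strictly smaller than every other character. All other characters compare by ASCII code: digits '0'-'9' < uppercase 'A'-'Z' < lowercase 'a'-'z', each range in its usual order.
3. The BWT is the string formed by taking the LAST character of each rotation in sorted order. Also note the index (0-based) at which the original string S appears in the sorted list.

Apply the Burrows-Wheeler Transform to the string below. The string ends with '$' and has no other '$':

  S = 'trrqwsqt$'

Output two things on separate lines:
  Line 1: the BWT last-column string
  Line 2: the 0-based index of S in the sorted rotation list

All 9 rotations (rotation i = S[i:]+S[:i]):
  rot[0] = trrqwsqt$
  rot[1] = rrqwsqt$t
  rot[2] = rqwsqt$tr
  rot[3] = qwsqt$trr
  rot[4] = wsqt$trrq
  rot[5] = sqt$trrqw
  rot[6] = qt$trrqws
  rot[7] = t$trrqwsq
  rot[8] = $trrqwsqt
Sorted (with $ < everything):
  sorted[0] = $trrqwsqt  (last char: 't')
  sorted[1] = qt$trrqws  (last char: 's')
  sorted[2] = qwsqt$trr  (last char: 'r')
  sorted[3] = rqwsqt$tr  (last char: 'r')
  sorted[4] = rrqwsqt$t  (last char: 't')
  sorted[5] = sqt$trrqw  (last char: 'w')
  sorted[6] = t$trrqwsq  (last char: 'q')
  sorted[7] = trrqwsqt$  (last char: '$')
  sorted[8] = wsqt$trrq  (last char: 'q')
Last column: tsrrtwq$q
Original string S is at sorted index 7

Answer: tsrrtwq$q
7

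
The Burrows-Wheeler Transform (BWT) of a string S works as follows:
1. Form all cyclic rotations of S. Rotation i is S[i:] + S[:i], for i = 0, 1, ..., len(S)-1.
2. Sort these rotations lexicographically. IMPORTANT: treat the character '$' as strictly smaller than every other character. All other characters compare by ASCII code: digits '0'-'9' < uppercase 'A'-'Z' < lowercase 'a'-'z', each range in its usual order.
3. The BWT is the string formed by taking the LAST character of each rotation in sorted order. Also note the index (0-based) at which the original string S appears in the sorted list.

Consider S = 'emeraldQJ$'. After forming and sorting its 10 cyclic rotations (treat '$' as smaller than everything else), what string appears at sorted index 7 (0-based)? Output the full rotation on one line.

All 10 rotations (rotation i = S[i:]+S[:i]):
  rot[0] = emeraldQJ$
  rot[1] = meraldQJ$e
  rot[2] = eraldQJ$em
  rot[3] = raldQJ$eme
  rot[4] = aldQJ$emer
  rot[5] = ldQJ$emera
  rot[6] = dQJ$emeral
  rot[7] = QJ$emerald
  rot[8] = J$emeraldQ
  rot[9] = $emeraldQJ
Sorted (with $ < everything):
  sorted[0] = $emeraldQJ
  sorted[1] = J$emeraldQ
  sorted[2] = QJ$emerald
  sorted[3] = aldQJ$emer
  sorted[4] = dQJ$emeral
  sorted[5] = emeraldQJ$
  sorted[6] = eraldQJ$em
  sorted[7] = ldQJ$emera
  sorted[8] = meraldQJ$e
  sorted[9] = raldQJ$eme
sorted[7] = ldQJ$emera

Answer: ldQJ$emera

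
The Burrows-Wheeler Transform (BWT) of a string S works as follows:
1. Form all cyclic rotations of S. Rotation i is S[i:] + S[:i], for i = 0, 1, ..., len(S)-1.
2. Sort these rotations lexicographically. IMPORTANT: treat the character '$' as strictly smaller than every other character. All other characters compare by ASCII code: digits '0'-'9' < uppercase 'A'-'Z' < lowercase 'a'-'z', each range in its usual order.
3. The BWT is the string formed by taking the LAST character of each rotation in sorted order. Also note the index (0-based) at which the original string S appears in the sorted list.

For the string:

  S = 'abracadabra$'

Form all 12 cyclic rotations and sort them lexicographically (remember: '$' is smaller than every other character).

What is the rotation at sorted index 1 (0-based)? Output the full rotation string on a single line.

Answer: a$abracadabr

Derivation:
All 12 rotations (rotation i = S[i:]+S[:i]):
  rot[0] = abracadabra$
  rot[1] = bracadabra$a
  rot[2] = racadabra$ab
  rot[3] = acadabra$abr
  rot[4] = cadabra$abra
  rot[5] = adabra$abrac
  rot[6] = dabra$abraca
  rot[7] = abra$abracad
  rot[8] = bra$abracada
  rot[9] = ra$abracadab
  rot[10] = a$abracadabr
  rot[11] = $abracadabra
Sorted (with $ < everything):
  sorted[0] = $abracadabra
  sorted[1] = a$abracadabr
  sorted[2] = abra$abracad
  sorted[3] = abracadabra$
  sorted[4] = acadabra$abr
  sorted[5] = adabra$abrac
  sorted[6] = bra$abracada
  sorted[7] = bracadabra$a
  sorted[8] = cadabra$abra
  sorted[9] = dabra$abraca
  sorted[10] = ra$abracadab
  sorted[11] = racadabra$ab
sorted[1] = a$abracadabr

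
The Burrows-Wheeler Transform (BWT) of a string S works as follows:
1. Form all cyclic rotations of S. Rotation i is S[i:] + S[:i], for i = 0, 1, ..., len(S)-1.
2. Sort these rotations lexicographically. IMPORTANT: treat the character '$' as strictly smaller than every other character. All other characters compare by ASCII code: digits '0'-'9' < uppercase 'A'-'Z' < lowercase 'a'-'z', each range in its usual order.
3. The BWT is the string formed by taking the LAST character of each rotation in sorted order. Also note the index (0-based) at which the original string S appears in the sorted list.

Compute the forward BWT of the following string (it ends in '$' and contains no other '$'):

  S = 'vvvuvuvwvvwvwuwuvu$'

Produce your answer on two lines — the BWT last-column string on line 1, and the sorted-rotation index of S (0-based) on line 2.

Answer: uvwvvwuvuv$wwuvuvvv
10

Derivation:
All 19 rotations (rotation i = S[i:]+S[:i]):
  rot[0] = vvvuvuvwvvwvwuwuvu$
  rot[1] = vvuvuvwvvwvwuwuvu$v
  rot[2] = vuvuvwvvwvwuwuvu$vv
  rot[3] = uvuvwvvwvwuwuvu$vvv
  rot[4] = vuvwvvwvwuwuvu$vvvu
  rot[5] = uvwvvwvwuwuvu$vvvuv
  rot[6] = vwvvwvwuwuvu$vvvuvu
  rot[7] = wvvwvwuwuvu$vvvuvuv
  rot[8] = vvwvwuwuvu$vvvuvuvw
  rot[9] = vwvwuwuvu$vvvuvuvwv
  rot[10] = wvwuwuvu$vvvuvuvwvv
  rot[11] = vwuwuvu$vvvuvuvwvvw
  rot[12] = wuwuvu$vvvuvuvwvvwv
  rot[13] = uwuvu$vvvuvuvwvvwvw
  rot[14] = wuvu$vvvuvuvwvvwvwu
  rot[15] = uvu$vvvuvuvwvvwvwuw
  rot[16] = vu$vvvuvuvwvvwvwuwu
  rot[17] = u$vvvuvuvwvvwvwuwuv
  rot[18] = $vvvuvuvwvvwvwuwuvu
Sorted (with $ < everything):
  sorted[0] = $vvvuvuvwvvwvwuwuvu  (last char: 'u')
  sorted[1] = u$vvvuvuvwvvwvwuwuv  (last char: 'v')
  sorted[2] = uvu$vvvuvuvwvvwvwuw  (last char: 'w')
  sorted[3] = uvuvwvvwvwuwuvu$vvv  (last char: 'v')
  sorted[4] = uvwvvwvwuwuvu$vvvuv  (last char: 'v')
  sorted[5] = uwuvu$vvvuvuvwvvwvw  (last char: 'w')
  sorted[6] = vu$vvvuvuvwvvwvwuwu  (last char: 'u')
  sorted[7] = vuvuvwvvwvwuwuvu$vv  (last char: 'v')
  sorted[8] = vuvwvvwvwuwuvu$vvvu  (last char: 'u')
  sorted[9] = vvuvuvwvvwvwuwuvu$v  (last char: 'v')
  sorted[10] = vvvuvuvwvvwvwuwuvu$  (last char: '$')
  sorted[11] = vvwvwuwuvu$vvvuvuvw  (last char: 'w')
  sorted[12] = vwuwuvu$vvvuvuvwvvw  (last char: 'w')
  sorted[13] = vwvvwvwuwuvu$vvvuvu  (last char: 'u')
  sorted[14] = vwvwuwuvu$vvvuvuvwv  (last char: 'v')
  sorted[15] = wuvu$vvvuvuvwvvwvwu  (last char: 'u')
  sorted[16] = wuwuvu$vvvuvuvwvvwv  (last char: 'v')
  sorted[17] = wvvwvwuwuvu$vvvuvuv  (last char: 'v')
  sorted[18] = wvwuwuvu$vvvuvuvwvv  (last char: 'v')
Last column: uvwvvwuvuv$wwuvuvvv
Original string S is at sorted index 10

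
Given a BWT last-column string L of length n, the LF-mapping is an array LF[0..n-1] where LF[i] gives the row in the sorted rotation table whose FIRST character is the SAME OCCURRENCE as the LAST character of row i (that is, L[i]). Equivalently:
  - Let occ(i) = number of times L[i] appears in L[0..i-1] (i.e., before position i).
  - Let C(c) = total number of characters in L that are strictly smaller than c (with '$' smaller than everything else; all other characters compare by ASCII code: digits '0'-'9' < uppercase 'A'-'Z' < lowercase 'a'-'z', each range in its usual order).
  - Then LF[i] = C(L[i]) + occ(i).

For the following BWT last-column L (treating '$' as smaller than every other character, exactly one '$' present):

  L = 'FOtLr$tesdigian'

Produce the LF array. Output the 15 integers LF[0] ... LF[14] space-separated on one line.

Char counts: '$':1, 'F':1, 'L':1, 'O':1, 'a':1, 'd':1, 'e':1, 'g':1, 'i':2, 'n':1, 'r':1, 's':1, 't':2
C (first-col start): C('$')=0, C('F')=1, C('L')=2, C('O')=3, C('a')=4, C('d')=5, C('e')=6, C('g')=7, C('i')=8, C('n')=10, C('r')=11, C('s')=12, C('t')=13
L[0]='F': occ=0, LF[0]=C('F')+0=1+0=1
L[1]='O': occ=0, LF[1]=C('O')+0=3+0=3
L[2]='t': occ=0, LF[2]=C('t')+0=13+0=13
L[3]='L': occ=0, LF[3]=C('L')+0=2+0=2
L[4]='r': occ=0, LF[4]=C('r')+0=11+0=11
L[5]='$': occ=0, LF[5]=C('$')+0=0+0=0
L[6]='t': occ=1, LF[6]=C('t')+1=13+1=14
L[7]='e': occ=0, LF[7]=C('e')+0=6+0=6
L[8]='s': occ=0, LF[8]=C('s')+0=12+0=12
L[9]='d': occ=0, LF[9]=C('d')+0=5+0=5
L[10]='i': occ=0, LF[10]=C('i')+0=8+0=8
L[11]='g': occ=0, LF[11]=C('g')+0=7+0=7
L[12]='i': occ=1, LF[12]=C('i')+1=8+1=9
L[13]='a': occ=0, LF[13]=C('a')+0=4+0=4
L[14]='n': occ=0, LF[14]=C('n')+0=10+0=10

Answer: 1 3 13 2 11 0 14 6 12 5 8 7 9 4 10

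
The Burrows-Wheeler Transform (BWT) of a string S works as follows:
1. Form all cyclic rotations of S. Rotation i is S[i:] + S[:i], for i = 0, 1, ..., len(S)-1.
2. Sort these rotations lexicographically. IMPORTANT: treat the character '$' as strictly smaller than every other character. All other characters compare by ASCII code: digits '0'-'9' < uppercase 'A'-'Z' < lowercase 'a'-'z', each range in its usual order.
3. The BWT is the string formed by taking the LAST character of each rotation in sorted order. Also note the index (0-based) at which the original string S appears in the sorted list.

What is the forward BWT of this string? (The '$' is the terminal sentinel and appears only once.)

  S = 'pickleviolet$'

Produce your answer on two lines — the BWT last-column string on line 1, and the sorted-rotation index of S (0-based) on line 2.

Answer: tillpvcoki$ee
10

Derivation:
All 13 rotations (rotation i = S[i:]+S[:i]):
  rot[0] = pickleviolet$
  rot[1] = ickleviolet$p
  rot[2] = ckleviolet$pi
  rot[3] = kleviolet$pic
  rot[4] = leviolet$pick
  rot[5] = eviolet$pickl
  rot[6] = violet$pickle
  rot[7] = iolet$picklev
  rot[8] = olet$picklevi
  rot[9] = let$picklevio
  rot[10] = et$pickleviol
  rot[11] = t$pickleviole
  rot[12] = $pickleviolet
Sorted (with $ < everything):
  sorted[0] = $pickleviolet  (last char: 't')
  sorted[1] = ckleviolet$pi  (last char: 'i')
  sorted[2] = et$pickleviol  (last char: 'l')
  sorted[3] = eviolet$pickl  (last char: 'l')
  sorted[4] = ickleviolet$p  (last char: 'p')
  sorted[5] = iolet$picklev  (last char: 'v')
  sorted[6] = kleviolet$pic  (last char: 'c')
  sorted[7] = let$picklevio  (last char: 'o')
  sorted[8] = leviolet$pick  (last char: 'k')
  sorted[9] = olet$picklevi  (last char: 'i')
  sorted[10] = pickleviolet$  (last char: '$')
  sorted[11] = t$pickleviole  (last char: 'e')
  sorted[12] = violet$pickle  (last char: 'e')
Last column: tillpvcoki$ee
Original string S is at sorted index 10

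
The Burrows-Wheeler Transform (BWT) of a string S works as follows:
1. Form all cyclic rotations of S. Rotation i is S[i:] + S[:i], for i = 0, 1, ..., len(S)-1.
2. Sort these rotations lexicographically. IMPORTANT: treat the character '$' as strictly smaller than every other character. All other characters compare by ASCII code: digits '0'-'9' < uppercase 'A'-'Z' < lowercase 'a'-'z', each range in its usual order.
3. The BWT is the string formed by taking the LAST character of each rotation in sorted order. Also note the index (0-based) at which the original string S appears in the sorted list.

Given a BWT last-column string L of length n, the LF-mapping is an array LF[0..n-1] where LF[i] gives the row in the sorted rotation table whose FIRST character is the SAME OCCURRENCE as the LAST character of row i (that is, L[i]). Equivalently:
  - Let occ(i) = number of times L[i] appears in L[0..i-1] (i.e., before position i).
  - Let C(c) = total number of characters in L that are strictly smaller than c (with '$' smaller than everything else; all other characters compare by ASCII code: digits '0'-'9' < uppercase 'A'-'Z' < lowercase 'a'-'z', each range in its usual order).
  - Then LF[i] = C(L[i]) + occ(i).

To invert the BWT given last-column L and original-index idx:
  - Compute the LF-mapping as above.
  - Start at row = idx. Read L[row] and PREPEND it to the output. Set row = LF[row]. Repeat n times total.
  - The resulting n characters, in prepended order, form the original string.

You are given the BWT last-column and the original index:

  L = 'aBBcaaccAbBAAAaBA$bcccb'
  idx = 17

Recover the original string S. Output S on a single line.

Answer: cAaAbccccBAaAabBbcBABa$

Derivation:
LF mapping: 10 6 7 17 11 12 18 19 1 14 8 2 3 4 13 9 5 0 15 20 21 22 16
Walk LF starting at row 17, prepending L[row]:
  step 1: row=17, L[17]='$', prepend. Next row=LF[17]=0
  step 2: row=0, L[0]='a', prepend. Next row=LF[0]=10
  step 3: row=10, L[10]='B', prepend. Next row=LF[10]=8
  step 4: row=8, L[8]='A', prepend. Next row=LF[8]=1
  step 5: row=1, L[1]='B', prepend. Next row=LF[1]=6
  step 6: row=6, L[6]='c', prepend. Next row=LF[6]=18
  step 7: row=18, L[18]='b', prepend. Next row=LF[18]=15
  step 8: row=15, L[15]='B', prepend. Next row=LF[15]=9
  step 9: row=9, L[9]='b', prepend. Next row=LF[9]=14
  step 10: row=14, L[14]='a', prepend. Next row=LF[14]=13
  step 11: row=13, L[13]='A', prepend. Next row=LF[13]=4
  step 12: row=4, L[4]='a', prepend. Next row=LF[4]=11
  step 13: row=11, L[11]='A', prepend. Next row=LF[11]=2
  step 14: row=2, L[2]='B', prepend. Next row=LF[2]=7
  step 15: row=7, L[7]='c', prepend. Next row=LF[7]=19
  step 16: row=19, L[19]='c', prepend. Next row=LF[19]=20
  step 17: row=20, L[20]='c', prepend. Next row=LF[20]=21
  step 18: row=21, L[21]='c', prepend. Next row=LF[21]=22
  step 19: row=22, L[22]='b', prepend. Next row=LF[22]=16
  step 20: row=16, L[16]='A', prepend. Next row=LF[16]=5
  step 21: row=5, L[5]='a', prepend. Next row=LF[5]=12
  step 22: row=12, L[12]='A', prepend. Next row=LF[12]=3
  step 23: row=3, L[3]='c', prepend. Next row=LF[3]=17
Reversed output: cAaAbccccBAaAabBbcBABa$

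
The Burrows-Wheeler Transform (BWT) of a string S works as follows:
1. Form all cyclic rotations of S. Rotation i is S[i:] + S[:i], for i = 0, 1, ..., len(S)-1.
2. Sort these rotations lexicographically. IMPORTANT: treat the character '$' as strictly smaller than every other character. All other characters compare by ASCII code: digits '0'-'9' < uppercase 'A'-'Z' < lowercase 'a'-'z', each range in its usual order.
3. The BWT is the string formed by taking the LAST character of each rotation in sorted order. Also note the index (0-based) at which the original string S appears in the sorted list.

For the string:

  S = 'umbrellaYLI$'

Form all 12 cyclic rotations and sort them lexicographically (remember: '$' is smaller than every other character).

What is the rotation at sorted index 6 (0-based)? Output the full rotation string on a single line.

Answer: ellaYLI$umbr

Derivation:
All 12 rotations (rotation i = S[i:]+S[:i]):
  rot[0] = umbrellaYLI$
  rot[1] = mbrellaYLI$u
  rot[2] = brellaYLI$um
  rot[3] = rellaYLI$umb
  rot[4] = ellaYLI$umbr
  rot[5] = llaYLI$umbre
  rot[6] = laYLI$umbrel
  rot[7] = aYLI$umbrell
  rot[8] = YLI$umbrella
  rot[9] = LI$umbrellaY
  rot[10] = I$umbrellaYL
  rot[11] = $umbrellaYLI
Sorted (with $ < everything):
  sorted[0] = $umbrellaYLI
  sorted[1] = I$umbrellaYL
  sorted[2] = LI$umbrellaY
  sorted[3] = YLI$umbrella
  sorted[4] = aYLI$umbrell
  sorted[5] = brellaYLI$um
  sorted[6] = ellaYLI$umbr
  sorted[7] = laYLI$umbrel
  sorted[8] = llaYLI$umbre
  sorted[9] = mbrellaYLI$u
  sorted[10] = rellaYLI$umb
  sorted[11] = umbrellaYLI$
sorted[6] = ellaYLI$umbr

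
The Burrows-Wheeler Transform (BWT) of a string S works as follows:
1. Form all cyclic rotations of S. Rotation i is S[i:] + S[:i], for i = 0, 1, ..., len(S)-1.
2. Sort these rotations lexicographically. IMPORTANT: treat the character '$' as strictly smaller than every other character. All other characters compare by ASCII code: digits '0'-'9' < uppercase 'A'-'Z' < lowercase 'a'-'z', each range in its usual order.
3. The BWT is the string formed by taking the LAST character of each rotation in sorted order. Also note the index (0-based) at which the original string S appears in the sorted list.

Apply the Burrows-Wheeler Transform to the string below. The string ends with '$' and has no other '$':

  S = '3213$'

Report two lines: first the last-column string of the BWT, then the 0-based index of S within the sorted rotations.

All 5 rotations (rotation i = S[i:]+S[:i]):
  rot[0] = 3213$
  rot[1] = 213$3
  rot[2] = 13$32
  rot[3] = 3$321
  rot[4] = $3213
Sorted (with $ < everything):
  sorted[0] = $3213  (last char: '3')
  sorted[1] = 13$32  (last char: '2')
  sorted[2] = 213$3  (last char: '3')
  sorted[3] = 3$321  (last char: '1')
  sorted[4] = 3213$  (last char: '$')
Last column: 3231$
Original string S is at sorted index 4

Answer: 3231$
4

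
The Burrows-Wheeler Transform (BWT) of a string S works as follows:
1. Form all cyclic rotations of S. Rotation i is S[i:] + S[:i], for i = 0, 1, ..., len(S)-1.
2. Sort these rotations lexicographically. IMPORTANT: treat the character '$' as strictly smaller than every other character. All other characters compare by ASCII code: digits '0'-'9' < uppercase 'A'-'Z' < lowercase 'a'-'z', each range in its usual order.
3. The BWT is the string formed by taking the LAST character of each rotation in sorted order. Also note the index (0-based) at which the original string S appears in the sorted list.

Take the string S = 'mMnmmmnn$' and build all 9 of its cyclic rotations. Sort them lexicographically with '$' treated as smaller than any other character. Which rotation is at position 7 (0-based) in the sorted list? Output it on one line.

Answer: nmmmnn$mM

Derivation:
All 9 rotations (rotation i = S[i:]+S[:i]):
  rot[0] = mMnmmmnn$
  rot[1] = Mnmmmnn$m
  rot[2] = nmmmnn$mM
  rot[3] = mmmnn$mMn
  rot[4] = mmnn$mMnm
  rot[5] = mnn$mMnmm
  rot[6] = nn$mMnmmm
  rot[7] = n$mMnmmmn
  rot[8] = $mMnmmmnn
Sorted (with $ < everything):
  sorted[0] = $mMnmmmnn
  sorted[1] = Mnmmmnn$m
  sorted[2] = mMnmmmnn$
  sorted[3] = mmmnn$mMn
  sorted[4] = mmnn$mMnm
  sorted[5] = mnn$mMnmm
  sorted[6] = n$mMnmmmn
  sorted[7] = nmmmnn$mM
  sorted[8] = nn$mMnmmm
sorted[7] = nmmmnn$mM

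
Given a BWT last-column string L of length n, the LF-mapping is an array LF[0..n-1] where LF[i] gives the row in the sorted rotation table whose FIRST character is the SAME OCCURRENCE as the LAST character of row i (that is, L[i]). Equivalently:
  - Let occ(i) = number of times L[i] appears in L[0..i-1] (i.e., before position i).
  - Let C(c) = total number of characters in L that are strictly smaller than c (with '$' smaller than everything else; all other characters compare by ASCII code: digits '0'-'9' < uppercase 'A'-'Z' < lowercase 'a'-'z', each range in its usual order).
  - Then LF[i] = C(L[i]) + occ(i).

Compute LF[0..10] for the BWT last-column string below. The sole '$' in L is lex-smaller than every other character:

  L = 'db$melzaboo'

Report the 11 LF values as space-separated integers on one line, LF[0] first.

Answer: 4 2 0 7 5 6 10 1 3 8 9

Derivation:
Char counts: '$':1, 'a':1, 'b':2, 'd':1, 'e':1, 'l':1, 'm':1, 'o':2, 'z':1
C (first-col start): C('$')=0, C('a')=1, C('b')=2, C('d')=4, C('e')=5, C('l')=6, C('m')=7, C('o')=8, C('z')=10
L[0]='d': occ=0, LF[0]=C('d')+0=4+0=4
L[1]='b': occ=0, LF[1]=C('b')+0=2+0=2
L[2]='$': occ=0, LF[2]=C('$')+0=0+0=0
L[3]='m': occ=0, LF[3]=C('m')+0=7+0=7
L[4]='e': occ=0, LF[4]=C('e')+0=5+0=5
L[5]='l': occ=0, LF[5]=C('l')+0=6+0=6
L[6]='z': occ=0, LF[6]=C('z')+0=10+0=10
L[7]='a': occ=0, LF[7]=C('a')+0=1+0=1
L[8]='b': occ=1, LF[8]=C('b')+1=2+1=3
L[9]='o': occ=0, LF[9]=C('o')+0=8+0=8
L[10]='o': occ=1, LF[10]=C('o')+1=8+1=9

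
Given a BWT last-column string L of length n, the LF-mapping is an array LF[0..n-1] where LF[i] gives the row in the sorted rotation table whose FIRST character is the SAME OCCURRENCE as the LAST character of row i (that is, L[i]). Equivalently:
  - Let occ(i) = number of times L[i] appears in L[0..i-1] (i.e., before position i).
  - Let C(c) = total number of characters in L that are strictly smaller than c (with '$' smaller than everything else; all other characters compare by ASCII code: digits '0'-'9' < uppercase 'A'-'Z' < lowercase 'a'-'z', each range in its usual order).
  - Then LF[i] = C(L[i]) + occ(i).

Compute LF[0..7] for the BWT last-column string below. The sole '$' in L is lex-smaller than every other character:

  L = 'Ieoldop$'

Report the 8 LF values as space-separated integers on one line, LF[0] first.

Answer: 1 3 5 4 2 6 7 0

Derivation:
Char counts: '$':1, 'I':1, 'd':1, 'e':1, 'l':1, 'o':2, 'p':1
C (first-col start): C('$')=0, C('I')=1, C('d')=2, C('e')=3, C('l')=4, C('o')=5, C('p')=7
L[0]='I': occ=0, LF[0]=C('I')+0=1+0=1
L[1]='e': occ=0, LF[1]=C('e')+0=3+0=3
L[2]='o': occ=0, LF[2]=C('o')+0=5+0=5
L[3]='l': occ=0, LF[3]=C('l')+0=4+0=4
L[4]='d': occ=0, LF[4]=C('d')+0=2+0=2
L[5]='o': occ=1, LF[5]=C('o')+1=5+1=6
L[6]='p': occ=0, LF[6]=C('p')+0=7+0=7
L[7]='$': occ=0, LF[7]=C('$')+0=0+0=0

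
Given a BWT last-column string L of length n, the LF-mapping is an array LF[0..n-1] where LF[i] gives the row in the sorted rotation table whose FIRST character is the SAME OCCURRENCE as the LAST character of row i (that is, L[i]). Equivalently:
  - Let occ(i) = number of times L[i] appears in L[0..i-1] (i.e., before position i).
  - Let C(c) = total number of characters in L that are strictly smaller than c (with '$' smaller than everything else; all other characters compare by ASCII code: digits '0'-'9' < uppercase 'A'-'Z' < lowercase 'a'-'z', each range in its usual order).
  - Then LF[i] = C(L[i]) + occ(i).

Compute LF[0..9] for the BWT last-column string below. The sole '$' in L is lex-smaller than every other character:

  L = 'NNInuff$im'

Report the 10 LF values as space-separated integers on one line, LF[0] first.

Char counts: '$':1, 'I':1, 'N':2, 'f':2, 'i':1, 'm':1, 'n':1, 'u':1
C (first-col start): C('$')=0, C('I')=1, C('N')=2, C('f')=4, C('i')=6, C('m')=7, C('n')=8, C('u')=9
L[0]='N': occ=0, LF[0]=C('N')+0=2+0=2
L[1]='N': occ=1, LF[1]=C('N')+1=2+1=3
L[2]='I': occ=0, LF[2]=C('I')+0=1+0=1
L[3]='n': occ=0, LF[3]=C('n')+0=8+0=8
L[4]='u': occ=0, LF[4]=C('u')+0=9+0=9
L[5]='f': occ=0, LF[5]=C('f')+0=4+0=4
L[6]='f': occ=1, LF[6]=C('f')+1=4+1=5
L[7]='$': occ=0, LF[7]=C('$')+0=0+0=0
L[8]='i': occ=0, LF[8]=C('i')+0=6+0=6
L[9]='m': occ=0, LF[9]=C('m')+0=7+0=7

Answer: 2 3 1 8 9 4 5 0 6 7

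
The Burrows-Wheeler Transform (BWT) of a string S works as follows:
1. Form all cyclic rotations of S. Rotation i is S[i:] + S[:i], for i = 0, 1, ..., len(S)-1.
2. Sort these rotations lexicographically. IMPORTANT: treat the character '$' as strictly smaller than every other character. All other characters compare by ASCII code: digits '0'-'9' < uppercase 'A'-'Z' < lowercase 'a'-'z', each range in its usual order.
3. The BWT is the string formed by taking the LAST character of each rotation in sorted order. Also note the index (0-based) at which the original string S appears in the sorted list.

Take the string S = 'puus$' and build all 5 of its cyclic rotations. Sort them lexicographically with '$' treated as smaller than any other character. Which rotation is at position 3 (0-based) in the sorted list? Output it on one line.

All 5 rotations (rotation i = S[i:]+S[:i]):
  rot[0] = puus$
  rot[1] = uus$p
  rot[2] = us$pu
  rot[3] = s$puu
  rot[4] = $puus
Sorted (with $ < everything):
  sorted[0] = $puus
  sorted[1] = puus$
  sorted[2] = s$puu
  sorted[3] = us$pu
  sorted[4] = uus$p
sorted[3] = us$pu

Answer: us$pu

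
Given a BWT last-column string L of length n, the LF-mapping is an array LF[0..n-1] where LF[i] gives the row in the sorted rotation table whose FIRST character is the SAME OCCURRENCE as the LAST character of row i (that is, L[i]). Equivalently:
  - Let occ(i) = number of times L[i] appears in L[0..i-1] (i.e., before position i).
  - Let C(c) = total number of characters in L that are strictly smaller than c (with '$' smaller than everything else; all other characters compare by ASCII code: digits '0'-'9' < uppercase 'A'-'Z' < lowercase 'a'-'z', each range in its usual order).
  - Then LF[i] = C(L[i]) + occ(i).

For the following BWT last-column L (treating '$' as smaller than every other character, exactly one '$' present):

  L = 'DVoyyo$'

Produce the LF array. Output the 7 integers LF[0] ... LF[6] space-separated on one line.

Char counts: '$':1, 'D':1, 'V':1, 'o':2, 'y':2
C (first-col start): C('$')=0, C('D')=1, C('V')=2, C('o')=3, C('y')=5
L[0]='D': occ=0, LF[0]=C('D')+0=1+0=1
L[1]='V': occ=0, LF[1]=C('V')+0=2+0=2
L[2]='o': occ=0, LF[2]=C('o')+0=3+0=3
L[3]='y': occ=0, LF[3]=C('y')+0=5+0=5
L[4]='y': occ=1, LF[4]=C('y')+1=5+1=6
L[5]='o': occ=1, LF[5]=C('o')+1=3+1=4
L[6]='$': occ=0, LF[6]=C('$')+0=0+0=0

Answer: 1 2 3 5 6 4 0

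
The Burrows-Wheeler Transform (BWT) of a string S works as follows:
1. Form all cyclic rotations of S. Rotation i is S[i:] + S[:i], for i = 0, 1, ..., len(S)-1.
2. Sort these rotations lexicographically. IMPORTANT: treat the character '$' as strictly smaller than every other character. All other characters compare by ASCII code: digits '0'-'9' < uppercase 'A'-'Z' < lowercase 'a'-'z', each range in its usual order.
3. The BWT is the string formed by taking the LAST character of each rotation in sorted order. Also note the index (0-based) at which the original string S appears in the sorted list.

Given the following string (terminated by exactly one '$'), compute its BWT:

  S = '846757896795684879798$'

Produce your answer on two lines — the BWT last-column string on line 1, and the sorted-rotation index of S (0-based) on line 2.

Answer: 88897495656899$6477877
14

Derivation:
All 22 rotations (rotation i = S[i:]+S[:i]):
  rot[0] = 846757896795684879798$
  rot[1] = 46757896795684879798$8
  rot[2] = 6757896795684879798$84
  rot[3] = 757896795684879798$846
  rot[4] = 57896795684879798$8467
  rot[5] = 7896795684879798$84675
  rot[6] = 896795684879798$846757
  rot[7] = 96795684879798$8467578
  rot[8] = 6795684879798$84675789
  rot[9] = 795684879798$846757896
  rot[10] = 95684879798$8467578967
  rot[11] = 5684879798$84675789679
  rot[12] = 684879798$846757896795
  rot[13] = 84879798$8467578967956
  rot[14] = 4879798$84675789679568
  rot[15] = 879798$846757896795684
  rot[16] = 79798$8467578967956848
  rot[17] = 9798$84675789679568487
  rot[18] = 798$846757896795684879
  rot[19] = 98$8467578967956848797
  rot[20] = 8$84675789679568487979
  rot[21] = $846757896795684879798
Sorted (with $ < everything):
  sorted[0] = $846757896795684879798  (last char: '8')
  sorted[1] = 46757896795684879798$8  (last char: '8')
  sorted[2] = 4879798$84675789679568  (last char: '8')
  sorted[3] = 5684879798$84675789679  (last char: '9')
  sorted[4] = 57896795684879798$8467  (last char: '7')
  sorted[5] = 6757896795684879798$84  (last char: '4')
  sorted[6] = 6795684879798$84675789  (last char: '9')
  sorted[7] = 684879798$846757896795  (last char: '5')
  sorted[8] = 757896795684879798$846  (last char: '6')
  sorted[9] = 7896795684879798$84675  (last char: '5')
  sorted[10] = 795684879798$846757896  (last char: '6')
  sorted[11] = 79798$8467578967956848  (last char: '8')
  sorted[12] = 798$846757896795684879  (last char: '9')
  sorted[13] = 8$84675789679568487979  (last char: '9')
  sorted[14] = 846757896795684879798$  (last char: '$')
  sorted[15] = 84879798$8467578967956  (last char: '6')
  sorted[16] = 879798$846757896795684  (last char: '4')
  sorted[17] = 896795684879798$846757  (last char: '7')
  sorted[18] = 95684879798$8467578967  (last char: '7')
  sorted[19] = 96795684879798$8467578  (last char: '8')
  sorted[20] = 9798$84675789679568487  (last char: '7')
  sorted[21] = 98$8467578967956848797  (last char: '7')
Last column: 88897495656899$6477877
Original string S is at sorted index 14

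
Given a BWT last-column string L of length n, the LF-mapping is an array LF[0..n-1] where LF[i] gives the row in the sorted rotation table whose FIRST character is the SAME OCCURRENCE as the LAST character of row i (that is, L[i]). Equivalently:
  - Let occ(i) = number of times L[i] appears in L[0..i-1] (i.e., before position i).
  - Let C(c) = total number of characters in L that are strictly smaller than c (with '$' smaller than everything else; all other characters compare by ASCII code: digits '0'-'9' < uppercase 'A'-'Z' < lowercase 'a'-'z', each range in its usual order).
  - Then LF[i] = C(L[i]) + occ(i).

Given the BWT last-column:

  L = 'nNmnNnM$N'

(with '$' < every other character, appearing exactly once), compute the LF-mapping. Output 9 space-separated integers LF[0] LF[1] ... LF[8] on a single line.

Char counts: '$':1, 'M':1, 'N':3, 'm':1, 'n':3
C (first-col start): C('$')=0, C('M')=1, C('N')=2, C('m')=5, C('n')=6
L[0]='n': occ=0, LF[0]=C('n')+0=6+0=6
L[1]='N': occ=0, LF[1]=C('N')+0=2+0=2
L[2]='m': occ=0, LF[2]=C('m')+0=5+0=5
L[3]='n': occ=1, LF[3]=C('n')+1=6+1=7
L[4]='N': occ=1, LF[4]=C('N')+1=2+1=3
L[5]='n': occ=2, LF[5]=C('n')+2=6+2=8
L[6]='M': occ=0, LF[6]=C('M')+0=1+0=1
L[7]='$': occ=0, LF[7]=C('$')+0=0+0=0
L[8]='N': occ=2, LF[8]=C('N')+2=2+2=4

Answer: 6 2 5 7 3 8 1 0 4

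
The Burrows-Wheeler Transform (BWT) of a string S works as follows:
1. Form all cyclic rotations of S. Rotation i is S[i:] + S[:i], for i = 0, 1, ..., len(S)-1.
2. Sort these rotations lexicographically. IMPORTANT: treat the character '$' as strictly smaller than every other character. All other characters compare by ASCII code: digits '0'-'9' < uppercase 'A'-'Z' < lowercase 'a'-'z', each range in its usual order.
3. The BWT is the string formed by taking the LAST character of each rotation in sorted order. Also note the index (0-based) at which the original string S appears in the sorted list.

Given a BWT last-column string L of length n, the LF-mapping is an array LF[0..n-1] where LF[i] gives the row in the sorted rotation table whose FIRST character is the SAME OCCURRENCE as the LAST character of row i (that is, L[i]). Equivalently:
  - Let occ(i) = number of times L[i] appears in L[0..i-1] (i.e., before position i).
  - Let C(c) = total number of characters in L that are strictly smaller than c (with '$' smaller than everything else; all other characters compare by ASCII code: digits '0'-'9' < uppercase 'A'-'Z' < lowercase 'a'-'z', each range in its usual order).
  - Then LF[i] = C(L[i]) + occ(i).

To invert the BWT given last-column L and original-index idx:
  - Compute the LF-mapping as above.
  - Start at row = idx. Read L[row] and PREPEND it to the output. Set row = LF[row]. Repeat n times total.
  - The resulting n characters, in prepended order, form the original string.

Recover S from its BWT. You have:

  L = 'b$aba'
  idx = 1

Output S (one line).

Answer: aabb$

Derivation:
LF mapping: 3 0 1 4 2
Walk LF starting at row 1, prepending L[row]:
  step 1: row=1, L[1]='$', prepend. Next row=LF[1]=0
  step 2: row=0, L[0]='b', prepend. Next row=LF[0]=3
  step 3: row=3, L[3]='b', prepend. Next row=LF[3]=4
  step 4: row=4, L[4]='a', prepend. Next row=LF[4]=2
  step 5: row=2, L[2]='a', prepend. Next row=LF[2]=1
Reversed output: aabb$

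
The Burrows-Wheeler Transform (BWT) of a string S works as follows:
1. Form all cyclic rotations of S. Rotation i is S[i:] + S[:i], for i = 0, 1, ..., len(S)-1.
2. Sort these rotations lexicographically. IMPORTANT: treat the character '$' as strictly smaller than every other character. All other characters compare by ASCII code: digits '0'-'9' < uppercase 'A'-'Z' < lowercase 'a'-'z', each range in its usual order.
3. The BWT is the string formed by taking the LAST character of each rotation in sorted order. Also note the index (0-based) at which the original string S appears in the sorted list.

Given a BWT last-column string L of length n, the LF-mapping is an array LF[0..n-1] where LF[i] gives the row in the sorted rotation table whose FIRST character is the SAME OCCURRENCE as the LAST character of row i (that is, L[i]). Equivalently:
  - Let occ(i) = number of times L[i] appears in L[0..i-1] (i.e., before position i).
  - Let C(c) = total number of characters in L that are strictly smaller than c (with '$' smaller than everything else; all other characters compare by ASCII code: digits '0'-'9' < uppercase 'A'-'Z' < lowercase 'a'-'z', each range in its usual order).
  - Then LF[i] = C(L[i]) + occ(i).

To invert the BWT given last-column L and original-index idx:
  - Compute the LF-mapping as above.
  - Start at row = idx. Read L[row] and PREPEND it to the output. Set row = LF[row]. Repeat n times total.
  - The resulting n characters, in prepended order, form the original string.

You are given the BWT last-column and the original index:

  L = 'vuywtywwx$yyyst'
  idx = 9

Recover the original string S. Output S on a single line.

LF mapping: 5 4 10 6 2 11 7 8 9 0 12 13 14 1 3
Walk LF starting at row 9, prepending L[row]:
  step 1: row=9, L[9]='$', prepend. Next row=LF[9]=0
  step 2: row=0, L[0]='v', prepend. Next row=LF[0]=5
  step 3: row=5, L[5]='y', prepend. Next row=LF[5]=11
  step 4: row=11, L[11]='y', prepend. Next row=LF[11]=13
  step 5: row=13, L[13]='s', prepend. Next row=LF[13]=1
  step 6: row=1, L[1]='u', prepend. Next row=LF[1]=4
  step 7: row=4, L[4]='t', prepend. Next row=LF[4]=2
  step 8: row=2, L[2]='y', prepend. Next row=LF[2]=10
  step 9: row=10, L[10]='y', prepend. Next row=LF[10]=12
  step 10: row=12, L[12]='y', prepend. Next row=LF[12]=14
  step 11: row=14, L[14]='t', prepend. Next row=LF[14]=3
  step 12: row=3, L[3]='w', prepend. Next row=LF[3]=6
  step 13: row=6, L[6]='w', prepend. Next row=LF[6]=7
  step 14: row=7, L[7]='w', prepend. Next row=LF[7]=8
  step 15: row=8, L[8]='x', prepend. Next row=LF[8]=9
Reversed output: xwwwtyyytusyyv$

Answer: xwwwtyyytusyyv$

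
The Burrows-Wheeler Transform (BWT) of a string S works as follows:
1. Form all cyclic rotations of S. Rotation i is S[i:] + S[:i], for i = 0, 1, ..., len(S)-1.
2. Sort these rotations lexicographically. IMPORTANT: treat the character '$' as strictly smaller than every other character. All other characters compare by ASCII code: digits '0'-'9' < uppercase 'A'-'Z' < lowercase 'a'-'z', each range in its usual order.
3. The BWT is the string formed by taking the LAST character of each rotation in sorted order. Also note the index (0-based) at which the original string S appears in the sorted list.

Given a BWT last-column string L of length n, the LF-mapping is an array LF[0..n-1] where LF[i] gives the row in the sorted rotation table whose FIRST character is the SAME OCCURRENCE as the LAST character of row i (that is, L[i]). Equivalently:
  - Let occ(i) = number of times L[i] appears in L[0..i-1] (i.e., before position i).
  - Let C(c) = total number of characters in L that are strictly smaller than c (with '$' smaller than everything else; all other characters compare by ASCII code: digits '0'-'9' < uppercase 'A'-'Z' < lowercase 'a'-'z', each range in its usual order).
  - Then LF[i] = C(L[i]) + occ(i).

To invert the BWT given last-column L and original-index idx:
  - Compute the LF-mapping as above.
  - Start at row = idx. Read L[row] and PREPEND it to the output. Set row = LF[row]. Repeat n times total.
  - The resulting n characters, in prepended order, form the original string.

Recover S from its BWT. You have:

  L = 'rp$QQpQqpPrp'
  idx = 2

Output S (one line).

LF mapping: 10 5 0 2 3 6 4 9 7 1 11 8
Walk LF starting at row 2, prepending L[row]:
  step 1: row=2, L[2]='$', prepend. Next row=LF[2]=0
  step 2: row=0, L[0]='r', prepend. Next row=LF[0]=10
  step 3: row=10, L[10]='r', prepend. Next row=LF[10]=11
  step 4: row=11, L[11]='p', prepend. Next row=LF[11]=8
  step 5: row=8, L[8]='p', prepend. Next row=LF[8]=7
  step 6: row=7, L[7]='q', prepend. Next row=LF[7]=9
  step 7: row=9, L[9]='P', prepend. Next row=LF[9]=1
  step 8: row=1, L[1]='p', prepend. Next row=LF[1]=5
  step 9: row=5, L[5]='p', prepend. Next row=LF[5]=6
  step 10: row=6, L[6]='Q', prepend. Next row=LF[6]=4
  step 11: row=4, L[4]='Q', prepend. Next row=LF[4]=3
  step 12: row=3, L[3]='Q', prepend. Next row=LF[3]=2
Reversed output: QQQppPqpprr$

Answer: QQQppPqpprr$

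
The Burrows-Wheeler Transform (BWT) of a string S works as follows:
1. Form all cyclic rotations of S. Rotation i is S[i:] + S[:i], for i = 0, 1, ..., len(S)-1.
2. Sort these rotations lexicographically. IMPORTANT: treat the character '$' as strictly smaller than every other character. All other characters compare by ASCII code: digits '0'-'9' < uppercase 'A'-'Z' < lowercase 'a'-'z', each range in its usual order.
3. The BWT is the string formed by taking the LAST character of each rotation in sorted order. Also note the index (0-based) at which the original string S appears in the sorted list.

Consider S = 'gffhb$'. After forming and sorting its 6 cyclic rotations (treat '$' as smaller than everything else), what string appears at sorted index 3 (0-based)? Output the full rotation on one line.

All 6 rotations (rotation i = S[i:]+S[:i]):
  rot[0] = gffhb$
  rot[1] = ffhb$g
  rot[2] = fhb$gf
  rot[3] = hb$gff
  rot[4] = b$gffh
  rot[5] = $gffhb
Sorted (with $ < everything):
  sorted[0] = $gffhb
  sorted[1] = b$gffh
  sorted[2] = ffhb$g
  sorted[3] = fhb$gf
  sorted[4] = gffhb$
  sorted[5] = hb$gff
sorted[3] = fhb$gf

Answer: fhb$gf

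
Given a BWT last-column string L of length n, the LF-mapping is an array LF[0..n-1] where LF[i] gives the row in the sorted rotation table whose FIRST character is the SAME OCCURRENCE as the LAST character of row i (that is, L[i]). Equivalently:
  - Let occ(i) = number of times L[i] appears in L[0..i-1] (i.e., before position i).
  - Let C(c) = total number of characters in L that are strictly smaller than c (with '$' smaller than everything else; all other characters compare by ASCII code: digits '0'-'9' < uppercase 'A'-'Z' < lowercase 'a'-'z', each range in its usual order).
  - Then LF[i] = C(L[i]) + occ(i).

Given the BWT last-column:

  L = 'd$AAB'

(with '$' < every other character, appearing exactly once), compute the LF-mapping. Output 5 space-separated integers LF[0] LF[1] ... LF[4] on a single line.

Answer: 4 0 1 2 3

Derivation:
Char counts: '$':1, 'A':2, 'B':1, 'd':1
C (first-col start): C('$')=0, C('A')=1, C('B')=3, C('d')=4
L[0]='d': occ=0, LF[0]=C('d')+0=4+0=4
L[1]='$': occ=0, LF[1]=C('$')+0=0+0=0
L[2]='A': occ=0, LF[2]=C('A')+0=1+0=1
L[3]='A': occ=1, LF[3]=C('A')+1=1+1=2
L[4]='B': occ=0, LF[4]=C('B')+0=3+0=3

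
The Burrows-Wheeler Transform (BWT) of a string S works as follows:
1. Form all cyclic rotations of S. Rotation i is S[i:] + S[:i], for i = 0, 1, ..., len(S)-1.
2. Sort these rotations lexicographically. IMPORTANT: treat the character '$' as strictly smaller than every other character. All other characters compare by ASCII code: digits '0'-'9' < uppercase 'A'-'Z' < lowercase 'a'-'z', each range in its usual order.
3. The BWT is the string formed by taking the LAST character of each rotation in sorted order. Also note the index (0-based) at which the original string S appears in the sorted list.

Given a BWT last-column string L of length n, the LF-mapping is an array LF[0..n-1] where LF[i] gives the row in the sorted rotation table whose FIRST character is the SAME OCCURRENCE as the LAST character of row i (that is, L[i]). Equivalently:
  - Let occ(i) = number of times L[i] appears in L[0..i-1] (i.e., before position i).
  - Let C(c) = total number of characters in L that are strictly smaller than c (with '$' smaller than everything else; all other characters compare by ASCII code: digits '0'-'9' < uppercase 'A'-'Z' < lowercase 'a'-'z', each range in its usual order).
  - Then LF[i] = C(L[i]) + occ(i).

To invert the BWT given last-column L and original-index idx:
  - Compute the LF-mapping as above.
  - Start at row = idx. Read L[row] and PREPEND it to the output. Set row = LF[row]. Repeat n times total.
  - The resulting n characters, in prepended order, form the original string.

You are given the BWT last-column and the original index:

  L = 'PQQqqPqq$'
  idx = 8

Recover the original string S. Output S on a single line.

Answer: qqqQPqQP$

Derivation:
LF mapping: 1 3 4 5 6 2 7 8 0
Walk LF starting at row 8, prepending L[row]:
  step 1: row=8, L[8]='$', prepend. Next row=LF[8]=0
  step 2: row=0, L[0]='P', prepend. Next row=LF[0]=1
  step 3: row=1, L[1]='Q', prepend. Next row=LF[1]=3
  step 4: row=3, L[3]='q', prepend. Next row=LF[3]=5
  step 5: row=5, L[5]='P', prepend. Next row=LF[5]=2
  step 6: row=2, L[2]='Q', prepend. Next row=LF[2]=4
  step 7: row=4, L[4]='q', prepend. Next row=LF[4]=6
  step 8: row=6, L[6]='q', prepend. Next row=LF[6]=7
  step 9: row=7, L[7]='q', prepend. Next row=LF[7]=8
Reversed output: qqqQPqQP$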